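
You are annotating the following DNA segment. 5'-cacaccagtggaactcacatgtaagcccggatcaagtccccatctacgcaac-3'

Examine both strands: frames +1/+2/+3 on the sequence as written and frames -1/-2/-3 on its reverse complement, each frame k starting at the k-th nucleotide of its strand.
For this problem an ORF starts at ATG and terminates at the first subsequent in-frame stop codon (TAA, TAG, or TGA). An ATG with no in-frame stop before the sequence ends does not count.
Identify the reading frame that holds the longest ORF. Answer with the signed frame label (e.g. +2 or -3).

Reverse complement (5'→3'): GTTGCGTAGATGGGGACTTGATCCGGGCTTACATGTGAGTTCCACTGGTGTG
Frame +1: CAC ACC AGT GGA ACT CAC ATG TAA GCC CGG ATC AAG TCC CCA TCT ACG CAA — ATG at 19, stop TAA at 22 → 6 nt.
Frame +2: ACA CCA GTG GAA CTC ACA TGT AAG CCC GGA TCA AGT CCC CAT CTA CGC AAC — no ATG→stop ORF.
Frame +3: CAC CAG TGG AAC TCA CAT GTA AGC CCG GAT CAA GTC CCC ATC TAC GCA — no ATG→stop ORF.
Frame -1: GTT GCG TAG ATG GGG ACT TGA TCC GGG CTT ACA TGT GAG TTC CAC TGG TGT — ATG at 10, stop TGA at 19 → 12 nt.
Frame -2: TTG CGT AGA TGG GGA CTT GAT CCG GGC TTA CAT GTG AGT TCC ACT GGT GTG — no ATG→stop ORF.
Frame -3: TGC GTA GAT GGG GAC TTG ATC CGG GCT TAC ATG TGA GTT CCA CTG GTG — ATG at 33, stop TGA at 36 → 6 nt.
Longest ORF is 12 nt in frame -1 (positions 10–21).

-1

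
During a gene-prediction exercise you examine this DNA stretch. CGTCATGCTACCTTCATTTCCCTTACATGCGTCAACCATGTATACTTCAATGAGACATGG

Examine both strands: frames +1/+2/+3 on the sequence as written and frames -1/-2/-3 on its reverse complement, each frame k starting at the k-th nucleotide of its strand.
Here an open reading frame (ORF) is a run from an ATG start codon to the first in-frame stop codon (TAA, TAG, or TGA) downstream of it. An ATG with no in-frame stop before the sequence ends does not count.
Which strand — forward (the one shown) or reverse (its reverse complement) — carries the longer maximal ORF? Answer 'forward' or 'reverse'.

forward

Reverse complement (5'→3'): CCATGTCTCATTGAAGTATACATGGTTGACGCATGTAAGGGAAATGAAGGTAGCATGACG
Frame +1: CGT CAT GCT ACC TTC ATT TCC CTT ACA TGC GTC AAC CAT GTA TAC TTC AAT GAG ACA TGG — no ATG→stop ORF.
Frame +2: GTC ATG CTA CCT TCA TTT CCC TTA CAT GCG TCA ACC ATG TAT ACT TCA ATG AGA CAT — no ATG→stop ORF.
Frame +3: TCA TGC TAC CTT CAT TTC CCT TAC ATG CGT CAA CCA TGT ATA CTT CAA TGA GAC ATG — ATG at 27, stop TGA at 51 → 27 nt.
Frame -1: CCA TGT CTC ATT GAA GTA TAC ATG GTT GAC GCA TGT AAG GGA AAT GAA GGT AGC ATG ACG — no ATG→stop ORF.
Frame -2: CAT GTC TCA TTG AAG TAT ACA TGG TTG ACG CAT GTA AGG GAA ATG AAG GTA GCA TGA — ATG at 44, stop TGA at 56 → 15 nt.
Frame -3: ATG TCT CAT TGA AGT ATA CAT GGT TGA CGC ATG TAA GGG AAA TGA AGG TAG CAT GAC — ATG at 3, stop TGA at 12 → 12 nt; ATG at 33, stop TAA at 36 → 6 nt.
Forward-strand max 27 nt; reverse-strand max 15 nt. The forward strand has the longer ORF.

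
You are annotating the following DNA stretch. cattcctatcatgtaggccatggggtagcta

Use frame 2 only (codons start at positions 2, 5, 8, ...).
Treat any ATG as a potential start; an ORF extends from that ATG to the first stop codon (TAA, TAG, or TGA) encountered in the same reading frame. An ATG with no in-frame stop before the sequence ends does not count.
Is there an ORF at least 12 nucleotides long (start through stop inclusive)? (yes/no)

Frame 2: ATT CCT ATC ATG TAG GCC ATG GGG TAG CTA — ATG at 11, stop TAG at 14 → 6 nt; ATG at 20, stop TAG at 26 → 9 nt.
Largest ORF found is 9 nucleotides < 12, so no.

no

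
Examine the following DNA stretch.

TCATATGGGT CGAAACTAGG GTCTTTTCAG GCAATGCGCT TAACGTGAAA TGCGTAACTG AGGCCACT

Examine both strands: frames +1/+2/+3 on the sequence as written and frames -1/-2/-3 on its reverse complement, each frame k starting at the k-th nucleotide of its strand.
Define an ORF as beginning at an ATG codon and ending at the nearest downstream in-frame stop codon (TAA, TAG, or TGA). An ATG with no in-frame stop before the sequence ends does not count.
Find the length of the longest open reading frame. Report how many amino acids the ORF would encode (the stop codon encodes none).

4

Reverse complement (5'→3'): AGTGGCCTCAGTTACGCATTTCACGTTAAGCGCATTGCCTGAAAAGACCCTAGTTTCGACCCATATGA
Frame +1: TCA TAT GGG TCG AAA CTA GGG TCT TTT CAG GCA ATG CGC TTA ACG TGA AAT GCG TAA CTG AGG CCA — ATG at 34, stop TGA at 46 → 15 nt.
Frame +2: CAT ATG GGT CGA AAC TAG GGT CTT TTC AGG CAA TGC GCT TAA CGT GAA ATG CGT AAC TGA GGC CAC — ATG at 5, stop TAG at 17 → 15 nt; ATG at 50, stop TGA at 59 → 12 nt.
Frame +3: ATA TGG GTC GAA ACT AGG GTC TTT TCA GGC AAT GCG CTT AAC GTG AAA TGC GTA ACT GAG GCC ACT — no ATG→stop ORF.
Frame -1: AGT GGC CTC AGT TAC GCA TTT CAC GTT AAG CGC ATT GCC TGA AAA GAC CCT AGT TTC GAC CCA TAT — no ATG→stop ORF.
Frame -2: GTG GCC TCA GTT ACG CAT TTC ACG TTA AGC GCA TTG CCT GAA AAG ACC CTA GTT TCG ACC CAT ATG — no ATG→stop ORF.
Frame -3: TGG CCT CAG TTA CGC ATT TCA CGT TAA GCG CAT TGC CTG AAA AGA CCC TAG TTT CGA CCC ATA TGA — no ATG→stop ORF.
Longest: frame +1, positions 34–48, 15 nt = 5 codons = 4 aa. → 4 amino acids.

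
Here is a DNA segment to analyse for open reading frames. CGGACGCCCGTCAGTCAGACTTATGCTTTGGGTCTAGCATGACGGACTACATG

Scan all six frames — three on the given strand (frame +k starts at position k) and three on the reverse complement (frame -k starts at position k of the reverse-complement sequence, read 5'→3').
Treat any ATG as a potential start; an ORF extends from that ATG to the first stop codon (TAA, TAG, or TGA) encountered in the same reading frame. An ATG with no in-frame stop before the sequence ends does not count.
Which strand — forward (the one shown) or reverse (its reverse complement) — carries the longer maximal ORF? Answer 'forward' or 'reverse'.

reverse

Reverse complement (5'→3'): CATGTAGTCCGTCATGCTAGACCCAAAGCATAAGTCTGACTGACGGGCGTCCG
Frame +1: CGG ACG CCC GTC AGT CAG ACT TAT GCT TTG GGT CTA GCA TGA CGG ACT ACA — no ATG→stop ORF.
Frame +2: GGA CGC CCG TCA GTC AGA CTT ATG CTT TGG GTC TAG CAT GAC GGA CTA CAT — ATG at 23, stop TAG at 35 → 15 nt.
Frame +3: GAC GCC CGT CAG TCA GAC TTA TGC TTT GGG TCT AGC ATG ACG GAC TAC ATG — no ATG→stop ORF.
Frame -1: CAT GTA GTC CGT CAT GCT AGA CCC AAA GCA TAA GTC TGA CTG ACG GGC GTC — no ATG→stop ORF.
Frame -2: ATG TAG TCC GTC ATG CTA GAC CCA AAG CAT AAG TCT GAC TGA CGG GCG TCC — ATG at 2, stop TAG at 5 → 6 nt; ATG at 14, stop TGA at 41 → 30 nt.
Frame -3: TGT AGT CCG TCA TGC TAG ACC CAA AGC ATA AGT CTG ACT GAC GGG CGT CCG — no ATG→stop ORF.
Forward-strand max 15 nt; reverse-strand max 30 nt. The reverse strand has the longer ORF.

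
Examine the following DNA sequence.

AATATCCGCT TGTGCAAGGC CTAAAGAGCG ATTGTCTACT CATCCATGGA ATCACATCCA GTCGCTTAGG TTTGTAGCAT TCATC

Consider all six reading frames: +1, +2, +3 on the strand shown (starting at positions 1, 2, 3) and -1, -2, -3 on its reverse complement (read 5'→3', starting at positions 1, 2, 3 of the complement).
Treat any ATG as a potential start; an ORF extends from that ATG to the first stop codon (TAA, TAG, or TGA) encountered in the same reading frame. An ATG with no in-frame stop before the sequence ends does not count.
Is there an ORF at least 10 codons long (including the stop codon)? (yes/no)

yes

Reverse complement (5'→3'): GATGAATGCTACAAACCTAAGCGACTGGATGTGATTCCATGGATGAGTAGACAATCGCTCTTTAGGCCTTGCACAAGCGGATATT
Frame +1: AAT ATC CGC TTG TGC AAG GCC TAA AGA GCG ATT GTC TAC TCA TCC ATG GAA TCA CAT CCA GTC GCT TAG GTT TGT AGC ATT CAT — ATG at 46, stop TAG at 67 → 24 nt.
Frame +2: ATA TCC GCT TGT GCA AGG CCT AAA GAG CGA TTG TCT ACT CAT CCA TGG AAT CAC ATC CAG TCG CTT AGG TTT GTA GCA TTC ATC — no ATG→stop ORF.
Frame +3: TAT CCG CTT GTG CAA GGC CTA AAG AGC GAT TGT CTA CTC ATC CAT GGA ATC ACA TCC AGT CGC TTA GGT TTG TAG CAT TCA — no ATG→stop ORF.
Frame -1: GAT GAA TGC TAC AAA CCT AAG CGA CTG GAT GTG ATT CCA TGG ATG AGT AGA CAA TCG CTC TTT AGG CCT TGC ACA AGC GGA TAT — no ATG→stop ORF.
Frame -2: ATG AAT GCT ACA AAC CTA AGC GAC TGG ATG TGA TTC CAT GGA TGA GTA GAC AAT CGC TCT TTA GGC CTT GCA CAA GCG GAT ATT — ATG at 2, stop TGA at 32 → 33 nt; ATG at 29, stop TGA at 32 → 6 nt.
Frame -3: TGA ATG CTA CAA ACC TAA GCG ACT GGA TGT GAT TCC ATG GAT GAG TAG ACA ATC GCT CTT TAG GCC TTG CAC AAG CGG ATA — ATG at 6, stop TAA at 18 → 15 nt; ATG at 39, stop TAG at 48 → 12 nt.
Frame -2 has an ORF of 11 codons (positions 2–34) ≥ 10, so yes.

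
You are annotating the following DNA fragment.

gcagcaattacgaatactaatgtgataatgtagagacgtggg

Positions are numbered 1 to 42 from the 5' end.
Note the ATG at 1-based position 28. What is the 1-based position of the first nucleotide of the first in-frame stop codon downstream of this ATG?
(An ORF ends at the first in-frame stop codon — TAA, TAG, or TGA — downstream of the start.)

31

Codons from position 28: ATG (28–30), TAG (31–33).
TAG is a stop codon; it begins at position 31.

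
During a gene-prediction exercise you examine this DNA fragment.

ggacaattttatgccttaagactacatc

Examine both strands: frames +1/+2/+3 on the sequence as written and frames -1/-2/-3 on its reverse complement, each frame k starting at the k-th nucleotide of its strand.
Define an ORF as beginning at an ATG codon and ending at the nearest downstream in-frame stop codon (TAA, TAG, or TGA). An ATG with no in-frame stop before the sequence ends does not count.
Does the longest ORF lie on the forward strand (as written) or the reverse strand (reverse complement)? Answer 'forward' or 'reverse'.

Reverse complement (5'→3'): GATGTAGTCTTAAGGCATAAAATTGTCC
Frame +1: GGA CAA TTT TAT GCC TTA AGA CTA CAT — no ATG→stop ORF.
Frame +2: GAC AAT TTT ATG CCT TAA GAC TAC ATC — ATG at 11, stop TAA at 17 → 9 nt.
Frame +3: ACA ATT TTA TGC CTT AAG ACT ACA — no ATG→stop ORF.
Frame -1: GAT GTA GTC TTA AGG CAT AAA ATT GTC — no ATG→stop ORF.
Frame -2: ATG TAG TCT TAA GGC ATA AAA TTG TCC — ATG at 2, stop TAG at 5 → 6 nt.
Frame -3: TGT AGT CTT AAG GCA TAA AAT TGT — no ATG→stop ORF.
Forward-strand max 9 nt; reverse-strand max 6 nt. The forward strand has the longer ORF.

forward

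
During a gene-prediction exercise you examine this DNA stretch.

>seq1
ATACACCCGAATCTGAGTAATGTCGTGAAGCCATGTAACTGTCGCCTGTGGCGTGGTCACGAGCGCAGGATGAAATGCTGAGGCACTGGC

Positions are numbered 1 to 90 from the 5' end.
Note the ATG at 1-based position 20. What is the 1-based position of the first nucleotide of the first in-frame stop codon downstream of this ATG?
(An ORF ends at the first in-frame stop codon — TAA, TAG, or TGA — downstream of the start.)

26

Codons from position 20: ATG (20–22), TCG (23–25), TGA (26–28).
TGA is a stop codon; it begins at position 26.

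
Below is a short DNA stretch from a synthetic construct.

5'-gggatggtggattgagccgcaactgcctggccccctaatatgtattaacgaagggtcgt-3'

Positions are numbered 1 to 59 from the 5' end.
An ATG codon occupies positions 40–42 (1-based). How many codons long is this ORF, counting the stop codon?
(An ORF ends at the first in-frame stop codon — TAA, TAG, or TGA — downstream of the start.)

Codons from position 40: ATG (40–42), TAT (43–45), TAA (46–48).
TAA is the first in-frame stop; that's 3 codons including the stop.

3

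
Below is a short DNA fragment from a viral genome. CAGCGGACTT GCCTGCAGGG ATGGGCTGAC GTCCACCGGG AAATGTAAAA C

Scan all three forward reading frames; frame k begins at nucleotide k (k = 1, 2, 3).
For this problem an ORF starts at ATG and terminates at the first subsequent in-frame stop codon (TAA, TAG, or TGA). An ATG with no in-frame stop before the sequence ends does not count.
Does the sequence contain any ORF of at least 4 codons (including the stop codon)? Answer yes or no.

no

Frame 1: CAG CGG ACT TGC CTG CAG GGA TGG GCT GAC GTC CAC CGG GAA ATG TAA AAC — ATG at 43, stop TAA at 46 → 6 nt.
Frame 2: AGC GGA CTT GCC TGC AGG GAT GGG CTG ACG TCC ACC GGG AAA TGT AAA — no ATG→stop ORF.
Frame 3: GCG GAC TTG CCT GCA GGG ATG GGC TGA CGT CCA CCG GGA AAT GTA AAA — ATG at 21, stop TGA at 27 → 9 nt.
Largest ORF found is 3 codons < 4, so no.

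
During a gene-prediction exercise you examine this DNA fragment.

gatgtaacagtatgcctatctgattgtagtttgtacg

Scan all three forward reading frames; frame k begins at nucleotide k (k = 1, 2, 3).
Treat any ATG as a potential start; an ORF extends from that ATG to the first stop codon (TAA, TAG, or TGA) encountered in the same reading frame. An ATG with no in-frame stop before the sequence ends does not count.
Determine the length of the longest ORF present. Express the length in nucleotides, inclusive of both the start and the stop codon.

Frame 1: GAT GTA ACA GTA TGC CTA TCT GAT TGT AGT TTG TAC — no ATG→stop ORF.
Frame 2: ATG TAA CAG TAT GCC TAT CTG ATT GTA GTT TGT ACG — ATG at 2, stop TAA at 5 → 6 nt.
Frame 3: TGT AAC AGT ATG CCT ATC TGA TTG TAG TTT GTA — ATG at 12, stop TGA at 21 → 12 nt.
Longest: frame 3, positions 12–23, 12 nt = 4 codons = 3 aa. → 12 nucleotides.

12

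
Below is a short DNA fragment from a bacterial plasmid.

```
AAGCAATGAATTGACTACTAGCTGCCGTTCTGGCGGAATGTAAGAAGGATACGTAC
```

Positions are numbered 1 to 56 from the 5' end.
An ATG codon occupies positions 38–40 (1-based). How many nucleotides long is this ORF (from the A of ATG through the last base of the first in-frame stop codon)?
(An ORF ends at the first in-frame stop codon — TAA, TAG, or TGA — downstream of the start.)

Codons from position 38: ATG (38–40), TAA (41–43).
TAA is the first in-frame stop; ORF spans 38–43, 6 nucleotides.

6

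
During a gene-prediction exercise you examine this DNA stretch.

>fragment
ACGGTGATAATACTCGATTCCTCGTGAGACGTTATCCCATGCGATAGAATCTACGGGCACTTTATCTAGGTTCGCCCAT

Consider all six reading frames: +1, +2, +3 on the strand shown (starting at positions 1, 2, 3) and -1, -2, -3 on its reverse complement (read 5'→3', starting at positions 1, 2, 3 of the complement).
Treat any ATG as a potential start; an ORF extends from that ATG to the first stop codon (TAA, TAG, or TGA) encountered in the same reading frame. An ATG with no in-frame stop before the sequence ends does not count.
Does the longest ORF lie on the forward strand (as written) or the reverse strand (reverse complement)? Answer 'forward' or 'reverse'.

reverse

Reverse complement (5'→3'): ATGGGCGAACCTAGATAAAGTGCCCGTAGATTCTATCGCATGGGATAACGTCTCACGAGGAATCGAGTATTATCACCGT
Frame +1: ACG GTG ATA ATA CTC GAT TCC TCG TGA GAC GTT ATC CCA TGC GAT AGA ATC TAC GGG CAC TTT ATC TAG GTT CGC CCA — no ATG→stop ORF.
Frame +2: CGG TGA TAA TAC TCG ATT CCT CGT GAG ACG TTA TCC CAT GCG ATA GAA TCT ACG GGC ACT TTA TCT AGG TTC GCC CAT — no ATG→stop ORF.
Frame +3: GGT GAT AAT ACT CGA TTC CTC GTG AGA CGT TAT CCC ATG CGA TAG AAT CTA CGG GCA CTT TAT CTA GGT TCG CCC — ATG at 39, stop TAG at 45 → 9 nt.
Frame -1: ATG GGC GAA CCT AGA TAA AGT GCC CGT AGA TTC TAT CGC ATG GGA TAA CGT CTC ACG AGG AAT CGA GTA TTA TCA CCG — ATG at 1, stop TAA at 16 → 18 nt; ATG at 40, stop TAA at 46 → 9 nt.
Frame -2: TGG GCG AAC CTA GAT AAA GTG CCC GTA GAT TCT ATC GCA TGG GAT AAC GTC TCA CGA GGA ATC GAG TAT TAT CAC CGT — no ATG→stop ORF.
Frame -3: GGG CGA ACC TAG ATA AAG TGC CCG TAG ATT CTA TCG CAT GGG ATA ACG TCT CAC GAG GAA TCG AGT ATT ATC ACC — no ATG→stop ORF.
Forward-strand max 9 nt; reverse-strand max 18 nt. The reverse strand has the longer ORF.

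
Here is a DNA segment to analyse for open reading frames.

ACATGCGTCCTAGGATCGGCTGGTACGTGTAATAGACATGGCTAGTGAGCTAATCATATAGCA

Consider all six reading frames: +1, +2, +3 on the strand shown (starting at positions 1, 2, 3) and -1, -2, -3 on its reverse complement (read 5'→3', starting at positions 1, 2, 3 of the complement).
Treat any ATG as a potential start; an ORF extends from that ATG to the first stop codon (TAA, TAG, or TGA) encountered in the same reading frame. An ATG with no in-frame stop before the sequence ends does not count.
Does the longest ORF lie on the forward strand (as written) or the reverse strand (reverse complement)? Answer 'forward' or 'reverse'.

reverse

Reverse complement (5'→3'): TGCTATATGATTAGCTCACTAGCCATGTCTATTACACGTACCAGCCGATCCTAGGACGCATGT
Frame +1: ACA TGC GTC CTA GGA TCG GCT GGT ACG TGT AAT AGA CAT GGC TAG TGA GCT AAT CAT ATA GCA — no ATG→stop ORF.
Frame +2: CAT GCG TCC TAG GAT CGG CTG GTA CGT GTA ATA GAC ATG GCT AGT GAG CTA ATC ATA TAG — ATG at 38, stop TAG at 59 → 24 nt.
Frame +3: ATG CGT CCT AGG ATC GGC TGG TAC GTG TAA TAG ACA TGG CTA GTG AGC TAA TCA TAT AGC — ATG at 3, stop TAA at 30 → 30 nt.
Frame -1: TGC TAT ATG ATT AGC TCA CTA GCC ATG TCT ATT ACA CGT ACC AGC CGA TCC TAG GAC GCA TGT — ATG at 7, stop TAG at 52 → 48 nt; ATG at 25, stop TAG at 52 → 30 nt.
Frame -2: GCT ATA TGA TTA GCT CAC TAG CCA TGT CTA TTA CAC GTA CCA GCC GAT CCT AGG ACG CAT — no ATG→stop ORF.
Frame -3: CTA TAT GAT TAG CTC ACT AGC CAT GTC TAT TAC ACG TAC CAG CCG ATC CTA GGA CGC ATG — no ATG→stop ORF.
Forward-strand max 30 nt; reverse-strand max 48 nt. The reverse strand has the longer ORF.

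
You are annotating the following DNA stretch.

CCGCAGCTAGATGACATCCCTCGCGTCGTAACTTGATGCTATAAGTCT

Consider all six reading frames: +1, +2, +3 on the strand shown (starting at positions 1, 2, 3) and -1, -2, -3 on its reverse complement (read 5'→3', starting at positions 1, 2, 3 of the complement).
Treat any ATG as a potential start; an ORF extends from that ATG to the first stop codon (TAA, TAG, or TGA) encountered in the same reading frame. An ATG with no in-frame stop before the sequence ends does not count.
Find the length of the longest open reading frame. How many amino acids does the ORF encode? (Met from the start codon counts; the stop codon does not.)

Reverse complement (5'→3'): AGACTTATAGCATCAAGTTACGACGCGAGGGATGTCATCTAGCTGCGG
Frame +1: CCG CAG CTA GAT GAC ATC CCT CGC GTC GTA ACT TGA TGC TAT AAG TCT — no ATG→stop ORF.
Frame +2: CGC AGC TAG ATG ACA TCC CTC GCG TCG TAA CTT GAT GCT ATA AGT — ATG at 11, stop TAA at 29 → 21 nt.
Frame +3: GCA GCT AGA TGA CAT CCC TCG CGT CGT AAC TTG ATG CTA TAA GTC — ATG at 36, stop TAA at 42 → 9 nt.
Frame -1: AGA CTT ATA GCA TCA AGT TAC GAC GCG AGG GAT GTC ATC TAG CTG CGG — no ATG→stop ORF.
Frame -2: GAC TTA TAG CAT CAA GTT ACG ACG CGA GGG ATG TCA TCT AGC TGC — no ATG→stop ORF.
Frame -3: ACT TAT AGC ATC AAG TTA CGA CGC GAG GGA TGT CAT CTA GCT GCG — no ATG→stop ORF.
Longest: frame +2, positions 11–31, 21 nt = 7 codons = 6 aa. → 6 amino acids.

6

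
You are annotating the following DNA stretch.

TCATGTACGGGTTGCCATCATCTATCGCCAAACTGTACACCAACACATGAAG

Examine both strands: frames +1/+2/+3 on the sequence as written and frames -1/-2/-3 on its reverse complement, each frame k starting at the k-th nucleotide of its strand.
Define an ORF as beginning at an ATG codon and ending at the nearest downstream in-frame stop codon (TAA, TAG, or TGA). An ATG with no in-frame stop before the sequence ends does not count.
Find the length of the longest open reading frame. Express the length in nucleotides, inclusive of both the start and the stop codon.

Reverse complement (5'→3'): CTTCATGTGTTGGTGTACAGTTTGGCGATAGATGATGGCAACCCGTACATGA
Frame +1: TCA TGT ACG GGT TGC CAT CAT CTA TCG CCA AAC TGT ACA CCA ACA CAT GAA — no ATG→stop ORF.
Frame +2: CAT GTA CGG GTT GCC ATC ATC TAT CGC CAA ACT GTA CAC CAA CAC ATG AAG — no ATG→stop ORF.
Frame +3: ATG TAC GGG TTG CCA TCA TCT ATC GCC AAA CTG TAC ACC AAC ACA TGA — ATG at 3, stop TGA at 48 → 48 nt.
Frame -1: CTT CAT GTG TTG GTG TAC AGT TTG GCG ATA GAT GAT GGC AAC CCG TAC ATG — no ATG→stop ORF.
Frame -2: TTC ATG TGT TGG TGT ACA GTT TGG CGA TAG ATG ATG GCA ACC CGT ACA TGA — ATG at 5, stop TAG at 29 → 27 nt; ATG at 32, stop TGA at 50 → 21 nt; ATG at 35, stop TGA at 50 → 18 nt.
Frame -3: TCA TGT GTT GGT GTA CAG TTT GGC GAT AGA TGA TGG CAA CCC GTA CAT — no ATG→stop ORF.
Longest: frame +3, positions 3–50, 48 nt = 16 codons = 15 aa. → 48 nucleotides.

48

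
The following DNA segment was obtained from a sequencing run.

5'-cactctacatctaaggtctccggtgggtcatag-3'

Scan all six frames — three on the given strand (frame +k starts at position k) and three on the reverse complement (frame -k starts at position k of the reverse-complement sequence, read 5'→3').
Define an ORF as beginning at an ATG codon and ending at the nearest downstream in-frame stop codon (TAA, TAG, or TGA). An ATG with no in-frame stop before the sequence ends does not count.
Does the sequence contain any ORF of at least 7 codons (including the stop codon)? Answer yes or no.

yes

Reverse complement (5'→3'): CTATGACCCACCGGAGACCTTAGATGTAGAGTG
Frame +1: CAC TCT ACA TCT AAG GTC TCC GGT GGG TCA TAG — no ATG→stop ORF.
Frame +2: ACT CTA CAT CTA AGG TCT CCG GTG GGT CAT — no ATG→stop ORF.
Frame +3: CTC TAC ATC TAA GGT CTC CGG TGG GTC ATA — no ATG→stop ORF.
Frame -1: CTA TGA CCC ACC GGA GAC CTT AGA TGT AGA GTG — no ATG→stop ORF.
Frame -2: TAT GAC CCA CCG GAG ACC TTA GAT GTA GAG — no ATG→stop ORF.
Frame -3: ATG ACC CAC CGG AGA CCT TAG ATG TAG AGT — ATG at 3, stop TAG at 21 → 21 nt; ATG at 24, stop TAG at 27 → 6 nt.
Frame -3 has an ORF of 7 codons (positions 3–23) ≥ 7, so yes.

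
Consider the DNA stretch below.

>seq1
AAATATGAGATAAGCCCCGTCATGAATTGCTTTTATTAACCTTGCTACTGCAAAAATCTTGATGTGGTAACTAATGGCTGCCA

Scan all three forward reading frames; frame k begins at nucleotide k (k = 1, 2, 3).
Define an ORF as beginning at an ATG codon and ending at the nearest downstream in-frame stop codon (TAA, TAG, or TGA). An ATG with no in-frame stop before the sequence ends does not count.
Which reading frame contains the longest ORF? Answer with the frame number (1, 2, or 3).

Frame 1: AAA TAT GAG ATA AGC CCC GTC ATG AAT TGC TTT TAT TAA CCT TGC TAC TGC AAA AAT CTT GAT GTG GTA ACT AAT GGC TGC — ATG at 22, stop TAA at 37 → 18 nt.
Frame 2: AAT ATG AGA TAA GCC CCG TCA TGA ATT GCT TTT ATT AAC CTT GCT ACT GCA AAA ATC TTG ATG TGG TAA CTA ATG GCT GCC — ATG at 5, stop TAA at 11 → 9 nt; ATG at 62, stop TAA at 68 → 9 nt.
Frame 3: ATA TGA GAT AAG CCC CGT CAT GAA TTG CTT TTA TTA ACC TTG CTA CTG CAA AAA TCT TGA TGT GGT AAC TAA TGG CTG CCA — no ATG→stop ORF.
Longest ORF is 18 nt in frame 1 (positions 22–39).

1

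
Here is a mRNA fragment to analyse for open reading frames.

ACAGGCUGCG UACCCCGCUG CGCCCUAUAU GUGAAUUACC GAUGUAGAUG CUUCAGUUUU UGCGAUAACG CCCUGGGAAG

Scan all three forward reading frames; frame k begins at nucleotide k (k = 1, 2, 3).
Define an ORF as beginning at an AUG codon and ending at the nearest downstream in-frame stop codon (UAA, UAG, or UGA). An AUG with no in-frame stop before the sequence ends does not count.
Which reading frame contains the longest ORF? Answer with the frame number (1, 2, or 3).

Frame 1: ACA GGC UGC GUA CCC CGC UGC GCC CUA UAU GUG AAU UAC CGA UGU AGA UGC UUC AGU UUU UGC GAU AAC GCC CUG GGA — no AUG→stop ORF.
Frame 2: CAG GCU GCG UAC CCC GCU GCG CCC UAU AUG UGA AUU ACC GAU GUA GAU GCU UCA GUU UUU GCG AUA ACG CCC UGG GAA — AUG at 29, stop UGA at 32 → 6 nt.
Frame 3: AGG CUG CGU ACC CCG CUG CGC CCU AUA UGU GAA UUA CCG AUG UAG AUG CUU CAG UUU UUG CGA UAA CGC CCU GGG AAG — AUG at 42, stop UAG at 45 → 6 nt; AUG at 48, stop UAA at 66 → 21 nt.
Longest ORF is 21 nt in frame 3 (positions 48–68).

3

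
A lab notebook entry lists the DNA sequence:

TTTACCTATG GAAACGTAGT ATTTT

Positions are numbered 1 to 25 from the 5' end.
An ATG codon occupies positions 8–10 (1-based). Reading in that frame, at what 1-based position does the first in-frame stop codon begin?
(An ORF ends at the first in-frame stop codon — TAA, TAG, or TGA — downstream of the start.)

Codons from position 8: ATG (8–10), GAA (11–13), ACG (14–16), TAG (17–19).
TAG is a stop codon; it begins at position 17.

17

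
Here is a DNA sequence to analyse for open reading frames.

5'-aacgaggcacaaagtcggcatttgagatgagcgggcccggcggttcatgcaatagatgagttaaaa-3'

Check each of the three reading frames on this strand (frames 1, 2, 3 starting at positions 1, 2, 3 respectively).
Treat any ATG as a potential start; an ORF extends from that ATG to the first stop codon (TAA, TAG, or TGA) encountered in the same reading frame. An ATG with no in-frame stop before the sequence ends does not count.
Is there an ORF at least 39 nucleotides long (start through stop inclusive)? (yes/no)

Frame 1: AAC GAG GCA CAA AGT CGG CAT TTG AGA TGA GCG GGC CCG GCG GTT CAT GCA ATA GAT GAG TTA AAA — no ATG→stop ORF.
Frame 2: ACG AGG CAC AAA GTC GGC ATT TGA GAT GAG CGG GCC CGG CGG TTC ATG CAA TAG ATG AGT TAA — ATG at 47, stop TAG at 53 → 9 nt; ATG at 56, stop TAA at 62 → 9 nt.
Frame 3: CGA GGC ACA AAG TCG GCA TTT GAG ATG AGC GGG CCC GGC GGT TCA TGC AAT AGA TGA GTT AAA — ATG at 27, stop TGA at 57 → 33 nt.
Largest ORF found is 33 nucleotides < 39, so no.

no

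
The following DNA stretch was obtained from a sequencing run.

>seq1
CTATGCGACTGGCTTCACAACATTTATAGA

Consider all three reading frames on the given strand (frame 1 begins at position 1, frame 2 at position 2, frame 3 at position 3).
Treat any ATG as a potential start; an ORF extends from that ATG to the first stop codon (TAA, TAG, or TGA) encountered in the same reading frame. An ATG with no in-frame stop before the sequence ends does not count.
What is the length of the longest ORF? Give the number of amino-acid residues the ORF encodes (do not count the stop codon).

Frame 1: CTA TGC GAC TGG CTT CAC AAC ATT TAT AGA — no ATG→stop ORF.
Frame 2: TAT GCG ACT GGC TTC ACA ACA TTT ATA — no ATG→stop ORF.
Frame 3: ATG CGA CTG GCT TCA CAA CAT TTA TAG — ATG at 3, stop TAG at 27 → 27 nt.
Longest: frame 3, positions 3–29, 27 nt = 9 codons = 8 aa. → 8 amino acids.

8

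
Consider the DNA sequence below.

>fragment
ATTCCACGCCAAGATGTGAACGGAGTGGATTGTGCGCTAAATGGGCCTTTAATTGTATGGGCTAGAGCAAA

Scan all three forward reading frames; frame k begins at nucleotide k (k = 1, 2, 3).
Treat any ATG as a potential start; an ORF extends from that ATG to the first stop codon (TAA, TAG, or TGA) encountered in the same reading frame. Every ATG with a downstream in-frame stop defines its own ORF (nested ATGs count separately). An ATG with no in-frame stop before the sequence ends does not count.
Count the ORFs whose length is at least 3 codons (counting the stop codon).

2

Frame 1: ATT CCA CGC CAA GAT GTG AAC GGA GTG GAT TGT GCG CTA AAT GGG CCT TTA ATT GTA TGG GCT AGA GCA — no ATG→stop ORF.
Frame 2: TTC CAC GCC AAG ATG TGA ACG GAG TGG ATT GTG CGC TAA ATG GGC CTT TAA TTG TAT GGG CTA GAG CAA — ATG at 14, stop TGA at 17 → 6 nt; ATG at 41, stop TAA at 50 → 12 nt.
Frame 3: TCC ACG CCA AGA TGT GAA CGG AGT GGA TTG TGC GCT AAA TGG GCC TTT AAT TGT ATG GGC TAG AGC AAA — ATG at 57, stop TAG at 63 → 9 nt.
ORFs ≥ 3 codons: frame 2 41–52 (4 codons), frame 3 57–65 (3 codons). Count = 2.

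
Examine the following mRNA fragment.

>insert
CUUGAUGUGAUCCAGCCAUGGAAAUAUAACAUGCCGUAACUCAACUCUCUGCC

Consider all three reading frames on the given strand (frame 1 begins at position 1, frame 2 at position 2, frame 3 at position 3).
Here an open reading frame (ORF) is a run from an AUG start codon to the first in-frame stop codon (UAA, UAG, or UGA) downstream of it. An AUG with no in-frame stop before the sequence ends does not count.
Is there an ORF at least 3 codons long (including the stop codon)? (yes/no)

Frame 1: CUU GAU GUG AUC CAG CCA UGG AAA UAU AAC AUG CCG UAA CUC AAC UCU CUG — AUG at 31, stop UAA at 37 → 9 nt.
Frame 2: UUG AUG UGA UCC AGC CAU GGA AAU AUA ACA UGC CGU AAC UCA ACU CUC UGC — AUG at 5, stop UGA at 8 → 6 nt.
Frame 3: UGA UGU GAU CCA GCC AUG GAA AUA UAA CAU GCC GUA ACU CAA CUC UCU GCC — AUG at 18, stop UAA at 27 → 12 nt.
Frame 1 has an ORF of 3 codons (positions 31–39) ≥ 3, so yes.

yes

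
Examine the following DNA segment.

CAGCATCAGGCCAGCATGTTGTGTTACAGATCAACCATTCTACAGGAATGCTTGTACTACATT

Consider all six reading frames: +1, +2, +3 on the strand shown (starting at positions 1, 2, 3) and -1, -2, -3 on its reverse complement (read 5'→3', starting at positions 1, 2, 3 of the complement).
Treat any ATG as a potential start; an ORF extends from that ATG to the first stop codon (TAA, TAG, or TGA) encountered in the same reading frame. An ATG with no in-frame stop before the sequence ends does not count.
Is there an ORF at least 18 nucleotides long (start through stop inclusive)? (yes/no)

Reverse complement (5'→3'): AATGTAGTACAAGCATTCCTGTAGAATGGTTGATCTGTAACACAACATGCTGGCCTGATGCTG
Frame +1: CAG CAT CAG GCC AGC ATG TTG TGT TAC AGA TCA ACC ATT CTA CAG GAA TGC TTG TAC TAC ATT — no ATG→stop ORF.
Frame +2: AGC ATC AGG CCA GCA TGT TGT GTT ACA GAT CAA CCA TTC TAC AGG AAT GCT TGT ACT ACA — no ATG→stop ORF.
Frame +3: GCA TCA GGC CAG CAT GTT GTG TTA CAG ATC AAC CAT TCT ACA GGA ATG CTT GTA CTA CAT — no ATG→stop ORF.
Frame -1: AAT GTA GTA CAA GCA TTC CTG TAG AAT GGT TGA TCT GTA ACA CAA CAT GCT GGC CTG ATG CTG — no ATG→stop ORF.
Frame -2: ATG TAG TAC AAG CAT TCC TGT AGA ATG GTT GAT CTG TAA CAC AAC ATG CTG GCC TGA TGC — ATG at 2, stop TAG at 5 → 6 nt; ATG at 26, stop TAA at 38 → 15 nt; ATG at 47, stop TGA at 56 → 12 nt.
Frame -3: TGT AGT ACA AGC ATT CCT GTA GAA TGG TTG ATC TGT AAC ACA ACA TGC TGG CCT GAT GCT — no ATG→stop ORF.
Largest ORF found is 15 nucleotides < 18, so no.

no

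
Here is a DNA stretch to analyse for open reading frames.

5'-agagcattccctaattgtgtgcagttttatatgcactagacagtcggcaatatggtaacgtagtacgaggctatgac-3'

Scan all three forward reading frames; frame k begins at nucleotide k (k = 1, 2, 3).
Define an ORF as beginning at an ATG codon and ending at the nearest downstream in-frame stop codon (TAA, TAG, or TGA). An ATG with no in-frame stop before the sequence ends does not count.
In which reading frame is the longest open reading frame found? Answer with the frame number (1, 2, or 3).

1

Frame 1: AGA GCA TTC CCT AAT TGT GTG CAG TTT TAT ATG CAC TAG ACA GTC GGC AAT ATG GTA ACG TAG TAC GAG GCT ATG — ATG at 31, stop TAG at 37 → 9 nt; ATG at 52, stop TAG at 61 → 12 nt.
Frame 2: GAG CAT TCC CTA ATT GTG TGC AGT TTT ATA TGC ACT AGA CAG TCG GCA ATA TGG TAA CGT AGT ACG AGG CTA TGA — no ATG→stop ORF.
Frame 3: AGC ATT CCC TAA TTG TGT GCA GTT TTA TAT GCA CTA GAC AGT CGG CAA TAT GGT AAC GTA GTA CGA GGC TAT GAC — no ATG→stop ORF.
Longest ORF is 12 nt in frame 1 (positions 52–63).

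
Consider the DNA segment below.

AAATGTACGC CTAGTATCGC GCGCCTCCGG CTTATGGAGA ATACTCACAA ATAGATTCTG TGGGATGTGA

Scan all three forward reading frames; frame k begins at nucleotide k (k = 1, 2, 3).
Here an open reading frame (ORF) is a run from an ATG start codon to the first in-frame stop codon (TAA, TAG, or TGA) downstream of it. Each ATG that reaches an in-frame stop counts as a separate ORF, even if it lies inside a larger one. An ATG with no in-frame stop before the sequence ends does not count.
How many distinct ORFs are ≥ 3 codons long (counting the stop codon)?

2

Frame 1: AAA TGT ACG CCT AGT ATC GCG CGC CTC CGG CTT ATG GAG AAT ACT CAC AAA TAG ATT CTG TGG GAT GTG — ATG at 34, stop TAG at 52 → 21 nt.
Frame 2: AAT GTA CGC CTA GTA TCG CGC GCC TCC GGC TTA TGG AGA ATA CTC ACA AAT AGA TTC TGT GGG ATG TGA — ATG at 65, stop TGA at 68 → 6 nt.
Frame 3: ATG TAC GCC TAG TAT CGC GCG CCT CCG GCT TAT GGA GAA TAC TCA CAA ATA GAT TCT GTG GGA TGT — ATG at 3, stop TAG at 12 → 12 nt.
ORFs ≥ 3 codons: frame 1 34–54 (7 codons), frame 3 3–14 (4 codons). Count = 2.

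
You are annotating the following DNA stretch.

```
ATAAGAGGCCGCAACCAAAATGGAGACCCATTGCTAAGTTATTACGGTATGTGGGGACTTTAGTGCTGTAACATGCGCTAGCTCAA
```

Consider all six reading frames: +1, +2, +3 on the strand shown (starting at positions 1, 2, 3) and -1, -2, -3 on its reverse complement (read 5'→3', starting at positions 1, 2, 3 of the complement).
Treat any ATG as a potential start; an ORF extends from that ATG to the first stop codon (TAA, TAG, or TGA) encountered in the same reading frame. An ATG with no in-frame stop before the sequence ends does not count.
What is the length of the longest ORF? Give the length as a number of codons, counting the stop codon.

Reverse complement (5'→3'): TTGAGCTAGCGCATGTTACAGCACTAAAGTCCCCACATACCGTAATAACTTAGCAATGGGTCTCCATTTTGGTTGCGGCCTCTTAT
Frame +1: ATA AGA GGC CGC AAC CAA AAT GGA GAC CCA TTG CTA AGT TAT TAC GGT ATG TGG GGA CTT TAG TGC TGT AAC ATG CGC TAG CTC — ATG at 49, stop TAG at 61 → 15 nt; ATG at 73, stop TAG at 79 → 9 nt.
Frame +2: TAA GAG GCC GCA ACC AAA ATG GAG ACC CAT TGC TAA GTT ATT ACG GTA TGT GGG GAC TTT AGT GCT GTA ACA TGC GCT AGC TCA — ATG at 20, stop TAA at 35 → 18 nt.
Frame +3: AAG AGG CCG CAA CCA AAA TGG AGA CCC ATT GCT AAG TTA TTA CGG TAT GTG GGG ACT TTA GTG CTG TAA CAT GCG CTA GCT CAA — no ATG→stop ORF.
Frame -1: TTG AGC TAG CGC ATG TTA CAG CAC TAA AGT CCC CAC ATA CCG TAA TAA CTT AGC AAT GGG TCT CCA TTT TGG TTG CGG CCT CTT — ATG at 13, stop TAA at 25 → 15 nt.
Frame -2: TGA GCT AGC GCA TGT TAC AGC ACT AAA GTC CCC ACA TAC CGT AAT AAC TTA GCA ATG GGT CTC CAT TTT GGT TGC GGC CTC TTA — no ATG→stop ORF.
Frame -3: GAG CTA GCG CAT GTT ACA GCA CTA AAG TCC CCA CAT ACC GTA ATA ACT TAG CAA TGG GTC TCC ATT TTG GTT GCG GCC TCT TAT — no ATG→stop ORF.
Longest: frame +2, positions 20–37, 18 nt = 6 codons = 5 aa. → 6 codons.

6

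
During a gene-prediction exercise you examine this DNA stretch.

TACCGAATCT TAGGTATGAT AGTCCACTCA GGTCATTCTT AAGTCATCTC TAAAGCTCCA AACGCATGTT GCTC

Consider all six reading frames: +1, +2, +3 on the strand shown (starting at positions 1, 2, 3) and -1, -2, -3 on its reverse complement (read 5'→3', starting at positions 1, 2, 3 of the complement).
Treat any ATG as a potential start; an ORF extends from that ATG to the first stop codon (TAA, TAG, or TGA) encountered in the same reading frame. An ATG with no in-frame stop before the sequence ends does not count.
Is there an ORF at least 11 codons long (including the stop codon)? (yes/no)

Reverse complement (5'→3'): GAGCAACATGCGTTTGGAGCTTTAGAGATGACTTAAGAATGACCTGAGTGGACTATCATACCTAAGATTCGGTA
Frame +1: TAC CGA ATC TTA GGT ATG ATA GTC CAC TCA GGT CAT TCT TAA GTC ATC TCT AAA GCT CCA AAC GCA TGT TGC — ATG at 16, stop TAA at 40 → 27 nt.
Frame +2: ACC GAA TCT TAG GTA TGA TAG TCC ACT CAG GTC ATT CTT AAG TCA TCT CTA AAG CTC CAA ACG CAT GTT GCT — no ATG→stop ORF.
Frame +3: CCG AAT CTT AGG TAT GAT AGT CCA CTC AGG TCA TTC TTA AGT CAT CTC TAA AGC TCC AAA CGC ATG TTG CTC — no ATG→stop ORF.
Frame -1: GAG CAA CAT GCG TTT GGA GCT TTA GAG ATG ACT TAA GAA TGA CCT GAG TGG ACT ATC ATA CCT AAG ATT CGG — ATG at 28, stop TAA at 34 → 9 nt.
Frame -2: AGC AAC ATG CGT TTG GAG CTT TAG AGA TGA CTT AAG AAT GAC CTG AGT GGA CTA TCA TAC CTA AGA TTC GGT — ATG at 8, stop TAG at 23 → 18 nt.
Frame -3: GCA ACA TGC GTT TGG AGC TTT AGA GAT GAC TTA AGA ATG ACC TGA GTG GAC TAT CAT ACC TAA GAT TCG GTA — ATG at 39, stop TGA at 45 → 9 nt.
Largest ORF found is 9 codons < 11, so no.

no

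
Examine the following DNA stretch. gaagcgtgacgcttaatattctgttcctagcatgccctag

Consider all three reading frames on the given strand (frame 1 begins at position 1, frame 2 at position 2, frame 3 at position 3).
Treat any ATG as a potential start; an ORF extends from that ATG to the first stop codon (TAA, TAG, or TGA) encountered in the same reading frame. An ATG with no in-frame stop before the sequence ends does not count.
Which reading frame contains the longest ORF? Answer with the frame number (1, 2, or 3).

Frame 1: GAA GCG TGA CGC TTA ATA TTC TGT TCC TAG CAT GCC CTA — no ATG→stop ORF.
Frame 2: AAG CGT GAC GCT TAA TAT TCT GTT CCT AGC ATG CCC TAG — ATG at 32, stop TAG at 38 → 9 nt.
Frame 3: AGC GTG ACG CTT AAT ATT CTG TTC CTA GCA TGC CCT — no ATG→stop ORF.
Longest ORF is 9 nt in frame 2 (positions 32–40).

2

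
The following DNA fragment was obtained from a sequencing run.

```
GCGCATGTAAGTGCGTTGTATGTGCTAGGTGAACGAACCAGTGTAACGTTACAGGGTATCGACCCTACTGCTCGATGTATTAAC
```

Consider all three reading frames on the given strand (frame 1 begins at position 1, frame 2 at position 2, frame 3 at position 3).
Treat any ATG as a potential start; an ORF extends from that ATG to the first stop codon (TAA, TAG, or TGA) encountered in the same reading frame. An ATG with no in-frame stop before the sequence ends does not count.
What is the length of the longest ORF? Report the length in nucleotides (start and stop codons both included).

9

Frame 1: GCG CAT GTA AGT GCG TTG TAT GTG CTA GGT GAA CGA ACC AGT GTA ACG TTA CAG GGT ATC GAC CCT ACT GCT CGA TGT ATT AAC — no ATG→stop ORF.
Frame 2: CGC ATG TAA GTG CGT TGT ATG TGC TAG GTG AAC GAA CCA GTG TAA CGT TAC AGG GTA TCG ACC CTA CTG CTC GAT GTA TTA — ATG at 5, stop TAA at 8 → 6 nt; ATG at 20, stop TAG at 26 → 9 nt.
Frame 3: GCA TGT AAG TGC GTT GTA TGT GCT AGG TGA ACG AAC CAG TGT AAC GTT ACA GGG TAT CGA CCC TAC TGC TCG ATG TAT TAA — ATG at 75, stop TAA at 81 → 9 nt.
Longest: frame 2, positions 20–28, 9 nt = 3 codons = 2 aa. → 9 nucleotides.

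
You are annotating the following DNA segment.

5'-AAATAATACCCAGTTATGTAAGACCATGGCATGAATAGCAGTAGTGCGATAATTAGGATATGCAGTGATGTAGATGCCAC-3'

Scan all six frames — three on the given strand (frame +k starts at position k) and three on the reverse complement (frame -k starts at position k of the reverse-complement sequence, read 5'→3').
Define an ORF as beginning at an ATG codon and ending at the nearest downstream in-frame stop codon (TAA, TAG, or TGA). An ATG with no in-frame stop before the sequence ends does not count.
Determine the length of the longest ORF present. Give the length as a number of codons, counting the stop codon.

Reverse complement (5'→3'): GTGGCATCTACATCACTGCATATCCTAATTATCGCACTACTGCTATTCATGCCATGGTCTTACATAACTGGGTATTATTT
Frame +1: AAA TAA TAC CCA GTT ATG TAA GAC CAT GGC ATG AAT AGC AGT AGT GCG ATA ATT AGG ATA TGC AGT GAT GTA GAT GCC — ATG at 16, stop TAA at 19 → 6 nt.
Frame +2: AAT AAT ACC CAG TTA TGT AAG ACC ATG GCA TGA ATA GCA GTA GTG CGA TAA TTA GGA TAT GCA GTG ATG TAG ATG CCA — ATG at 26, stop TGA at 32 → 9 nt; ATG at 68, stop TAG at 71 → 6 nt.
Frame +3: ATA ATA CCC AGT TAT GTA AGA CCA TGG CAT GAA TAG CAG TAG TGC GAT AAT TAG GAT ATG CAG TGA TGT AGA TGC CAC — ATG at 60, stop TGA at 66 → 9 nt.
Frame -1: GTG GCA TCT ACA TCA CTG CAT ATC CTA ATT ATC GCA CTA CTG CTA TTC ATG CCA TGG TCT TAC ATA ACT GGG TAT TAT — no ATG→stop ORF.
Frame -2: TGG CAT CTA CAT CAC TGC ATA TCC TAA TTA TCG CAC TAC TGC TAT TCA TGC CAT GGT CTT ACA TAA CTG GGT ATT ATT — no ATG→stop ORF.
Frame -3: GGC ATC TAC ATC ACT GCA TAT CCT AAT TAT CGC ACT ACT GCT ATT CAT GCC ATG GTC TTA CAT AAC TGG GTA TTA TTT — no ATG→stop ORF.
Longest: frame +2, positions 26–34, 9 nt = 3 codons = 2 aa. → 3 codons.

3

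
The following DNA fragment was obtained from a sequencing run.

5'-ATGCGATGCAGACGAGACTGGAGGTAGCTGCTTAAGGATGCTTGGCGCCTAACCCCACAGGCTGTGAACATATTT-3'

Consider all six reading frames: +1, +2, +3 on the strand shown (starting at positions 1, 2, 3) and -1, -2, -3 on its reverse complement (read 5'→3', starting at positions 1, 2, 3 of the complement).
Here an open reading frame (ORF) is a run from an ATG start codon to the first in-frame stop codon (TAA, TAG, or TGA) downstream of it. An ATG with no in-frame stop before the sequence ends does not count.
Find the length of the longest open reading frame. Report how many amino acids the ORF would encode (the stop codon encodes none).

Reverse complement (5'→3'): AAATATGTTCACAGCCTGTGGGGTTAGGCGCCAAGCATCCTTAAGCAGCTACCTCCAGTCTCGTCTGCATCGCAT
Frame +1: ATG CGA TGC AGA CGA GAC TGG AGG TAG CTG CTT AAG GAT GCT TGG CGC CTA ACC CCA CAG GCT GTG AAC ATA TTT — ATG at 1, stop TAG at 25 → 27 nt.
Frame +2: TGC GAT GCA GAC GAG ACT GGA GGT AGC TGC TTA AGG ATG CTT GGC GCC TAA CCC CAC AGG CTG TGA ACA TAT — ATG at 38, stop TAA at 50 → 15 nt.
Frame +3: GCG ATG CAG ACG AGA CTG GAG GTA GCT GCT TAA GGA TGC TTG GCG CCT AAC CCC ACA GGC TGT GAA CAT ATT — ATG at 6, stop TAA at 33 → 30 nt.
Frame -1: AAA TAT GTT CAC AGC CTG TGG GGT TAG GCG CCA AGC ATC CTT AAG CAG CTA CCT CCA GTC TCG TCT GCA TCG CAT — no ATG→stop ORF.
Frame -2: AAT ATG TTC ACA GCC TGT GGG GTT AGG CGC CAA GCA TCC TTA AGC AGC TAC CTC CAG TCT CGT CTG CAT CGC — no ATG→stop ORF.
Frame -3: ATA TGT TCA CAG CCT GTG GGG TTA GGC GCC AAG CAT CCT TAA GCA GCT ACC TCC AGT CTC GTC TGC ATC GCA — no ATG→stop ORF.
Longest: frame +3, positions 6–35, 30 nt = 10 codons = 9 aa. → 9 amino acids.

9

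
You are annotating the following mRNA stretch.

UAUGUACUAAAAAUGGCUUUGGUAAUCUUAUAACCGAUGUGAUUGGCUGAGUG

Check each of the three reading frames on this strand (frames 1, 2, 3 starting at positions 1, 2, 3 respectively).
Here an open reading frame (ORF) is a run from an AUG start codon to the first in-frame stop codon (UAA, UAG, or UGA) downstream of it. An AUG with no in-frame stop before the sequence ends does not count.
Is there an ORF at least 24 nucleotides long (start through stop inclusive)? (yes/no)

no

Frame 1: UAU GUA CUA AAA AUG GCU UUG GUA AUC UUA UAA CCG AUG UGA UUG GCU GAG — AUG at 13, stop UAA at 31 → 21 nt; AUG at 37, stop UGA at 40 → 6 nt.
Frame 2: AUG UAC UAA AAA UGG CUU UGG UAA UCU UAU AAC CGA UGU GAU UGG CUG AGU — AUG at 2, stop UAA at 8 → 9 nt.
Frame 3: UGU ACU AAA AAU GGC UUU GGU AAU CUU AUA ACC GAU GUG AUU GGC UGA GUG — no AUG→stop ORF.
Largest ORF found is 21 nucleotides < 24, so no.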